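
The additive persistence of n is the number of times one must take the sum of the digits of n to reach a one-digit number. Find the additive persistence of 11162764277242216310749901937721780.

3

11162764277242216310749901937721780 → 139 → 13 → 4 (3 steps)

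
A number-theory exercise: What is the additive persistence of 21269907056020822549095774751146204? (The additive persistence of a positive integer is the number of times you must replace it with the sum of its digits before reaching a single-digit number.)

21269907056020822549095774751146204 → 141 → 6 (2 steps)

2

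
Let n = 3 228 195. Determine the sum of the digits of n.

30

3+2+2+8+1+9+5 = 30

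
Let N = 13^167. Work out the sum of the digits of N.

13^167 = 1067922742228571333155838763990562203920682419026710431170104473634780655512486000821236978693827627217038837798464246009295887706488195279089377260599307565003593980723022601891214265317
Sum of its 187 digits: 817.

817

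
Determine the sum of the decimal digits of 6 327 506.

6+3+2+7+5+0+6 = 29

29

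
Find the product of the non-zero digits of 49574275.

4×9×5×7×4×2×7×5 = 352800

352800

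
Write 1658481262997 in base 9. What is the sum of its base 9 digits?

1658481262997 in base 9 is 5775742073185.
Digit sum: 5+7+7+5+7+4+2+0+7+3+1+8+5 = 61.

61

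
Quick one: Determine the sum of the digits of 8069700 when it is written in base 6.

30

8069700 in base 6 is 444543420.
Digit sum: 4+4+4+5+4+3+4+2+0 = 30.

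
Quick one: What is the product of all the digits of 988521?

5760

9×8×8×5×2×1 = 5760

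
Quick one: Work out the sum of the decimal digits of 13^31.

184

13^31 = 34059943367449284484947168626829637
Sum of its 35 digits: 184.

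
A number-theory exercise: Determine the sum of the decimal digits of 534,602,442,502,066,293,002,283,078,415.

103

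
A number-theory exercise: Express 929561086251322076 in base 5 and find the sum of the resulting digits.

52

929561086251322076 in base 5 is 30244203412314120314301301.
Digit sum: 3+0+2+4+4+2+0+3+4+1+2+3+1+4+1+2+0+3+1+4+3+0+1+3+0+1 = 52.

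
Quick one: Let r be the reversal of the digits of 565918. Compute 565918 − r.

-253647

Reverse of 565918 is 819565.
565918 − 819565 = -253647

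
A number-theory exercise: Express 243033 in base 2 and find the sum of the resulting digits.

11

243033 in base 2 is 111011010101011001.
Digit sum: 1+1+1+0+1+1+0+1+0+1+0+1+0+1+1+0+0+1 = 11.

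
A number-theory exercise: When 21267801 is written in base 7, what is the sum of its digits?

21267801 in base 7 is 345526152.
Digit sum: 3+4+5+5+2+6+1+5+2 = 33.

33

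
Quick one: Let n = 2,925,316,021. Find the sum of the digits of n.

31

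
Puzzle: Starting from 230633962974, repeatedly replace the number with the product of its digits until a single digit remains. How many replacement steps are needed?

1

230633962974 → 0 (1 step)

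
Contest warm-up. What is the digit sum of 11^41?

11^41 = 4978518112499354698647829163838661251242411
Sum of its 43 digits: 203.

203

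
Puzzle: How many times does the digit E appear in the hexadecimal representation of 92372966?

1

92372966 in base 16 is 5817FE6.
The digit E appears 1 time.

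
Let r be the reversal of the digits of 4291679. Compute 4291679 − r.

Reverse of 4291679 is 9761924.
4291679 − 9761924 = -5470245

-5470245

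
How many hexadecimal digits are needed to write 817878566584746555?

15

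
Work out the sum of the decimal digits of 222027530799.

2+2+2+0+2+7+5+3+0+7+9+9 = 48

48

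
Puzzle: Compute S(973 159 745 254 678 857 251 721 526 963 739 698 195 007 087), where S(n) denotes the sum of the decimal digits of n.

9+7+3+1+5+9+7+4+5+2+5+4+6+7+8+8+5+7+2+5+1+7+2+1+5+2+6+9+6+3+7+3+9+6+9+8+1+9+5+0+0+7+0+8+7 = 230

230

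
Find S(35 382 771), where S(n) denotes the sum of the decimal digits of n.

36

3+5+3+8+2+7+7+1 = 36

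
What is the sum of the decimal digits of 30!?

117

30! = 265252859812191058636308480000000
Sum of its 33 digits: 117.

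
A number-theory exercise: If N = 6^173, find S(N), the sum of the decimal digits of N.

6^173 = 417029057339102790023624624168866746803805625985341227008243585672571076711401801072170474871500515735542719580204155593190106848034816
Sum of its 135 digits: 540.

540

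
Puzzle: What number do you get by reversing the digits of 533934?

439335

Reversing 533934 gives 439335.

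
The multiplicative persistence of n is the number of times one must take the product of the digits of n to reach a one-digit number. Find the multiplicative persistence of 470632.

1

470632 → 0 (1 step)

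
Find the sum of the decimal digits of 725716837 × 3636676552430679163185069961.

725716837 × 3636676552430679163185069961 = 2639197404822057144068475817720633357
Sum of its 37 digits: 160.

160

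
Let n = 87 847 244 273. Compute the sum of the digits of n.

56

8+7+8+4+7+2+4+4+2+7+3 = 56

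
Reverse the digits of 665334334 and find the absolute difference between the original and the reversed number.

231900768

Reverse of 665334334 is 433433566.
|665334334 − 433433566| = 231900768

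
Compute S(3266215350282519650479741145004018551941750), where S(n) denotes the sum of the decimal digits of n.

3+2+6+6+2+1+5+3+5+0+2+8+2+5+1+9+6+5+0+4+7+9+7+4+1+1+4+5+0+0+4+0+1+8+5+5+1+9+4+1+7+5+0 = 163

163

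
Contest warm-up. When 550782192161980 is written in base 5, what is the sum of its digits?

44

550782192161980 in base 5 is 1034143003412143140410.
Digit sum: 1+0+3+4+1+4+3+0+0+3+4+1+2+1+4+3+1+4+0+4+1+0 = 44.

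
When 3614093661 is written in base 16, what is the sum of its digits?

66

3614093661 in base 16 is D76AB15D.
Digit sum: 13+7+6+10+11+1+5+13 = 66.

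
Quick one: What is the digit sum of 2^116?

166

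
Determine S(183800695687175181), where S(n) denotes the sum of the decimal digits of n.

1+8+3+8+0+0+6+9+5+6+8+7+1+7+5+1+8+1 = 84

84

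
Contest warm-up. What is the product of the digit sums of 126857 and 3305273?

667

S(126857) = 1+2+6+8+5+7 = 29.
S(3305273) = 3+3+0+5+2+7+3 = 23.
29 · 23 = 667.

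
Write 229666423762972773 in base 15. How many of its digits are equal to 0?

229666423762972773 in base 15 is 7D01BAB0E2097D3.
The digit 0 appears 3 times.

3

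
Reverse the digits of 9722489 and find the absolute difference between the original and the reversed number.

Reverse of 9722489 is 9842279.
|9722489 − 9842279| = 119790

119790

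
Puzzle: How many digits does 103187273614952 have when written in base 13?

13

103187273614952 in base 13 is 45766974B3657, which has 13 digits.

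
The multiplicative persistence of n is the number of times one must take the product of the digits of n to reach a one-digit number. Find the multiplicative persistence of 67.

2

67 → 42 → 8 (2 steps)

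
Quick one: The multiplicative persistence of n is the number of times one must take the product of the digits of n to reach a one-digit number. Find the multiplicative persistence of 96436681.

3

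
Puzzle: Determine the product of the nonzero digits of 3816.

3×8×1×6 = 144

144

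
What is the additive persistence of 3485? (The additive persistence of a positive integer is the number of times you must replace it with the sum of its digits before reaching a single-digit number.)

3485 → 20 → 2 (2 steps)

2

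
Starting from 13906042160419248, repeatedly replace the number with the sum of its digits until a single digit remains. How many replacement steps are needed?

2

13906042160419248 → 60 → 6 (2 steps)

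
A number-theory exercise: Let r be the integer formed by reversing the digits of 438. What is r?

834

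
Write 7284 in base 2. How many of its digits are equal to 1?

7

7284 in base 2 is 1110001110100.
The digit 1 appears 7 times.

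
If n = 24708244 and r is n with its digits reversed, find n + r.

68988986

Reverse of 24708244 is 44280742.
24708244 + 44280742 = 68988986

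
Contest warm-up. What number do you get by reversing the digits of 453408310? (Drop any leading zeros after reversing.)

13804354

Reversing 453408310 gives 13804354.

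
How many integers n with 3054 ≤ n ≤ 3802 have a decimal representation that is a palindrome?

The integers in [3054, 3802] that have a decimal representation that is a palindrome: 3113, 3223, 3333, 3443, 3553, 3663, 3773.
7 qualify.

7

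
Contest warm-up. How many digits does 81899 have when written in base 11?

81899 in base 11 is 56594, which has 5 digits.

5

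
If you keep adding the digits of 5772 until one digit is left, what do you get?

3

5+7+7+2 = 21
2+1 = 3
(Equivalently, 5772 mod 9 = 3.)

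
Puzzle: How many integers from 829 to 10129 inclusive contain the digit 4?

3225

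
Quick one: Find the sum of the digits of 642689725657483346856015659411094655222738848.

6+4+2+6+8+9+7+2+5+6+5+7+4+8+3+3+4+6+8+5+6+0+1+5+6+5+9+4+1+1+0+9+4+6+5+5+2+2+2+7+3+8+8+4+8 = 219

219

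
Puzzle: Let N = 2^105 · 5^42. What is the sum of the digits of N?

2^105 · 5^42 = 9223372036854775808000000000000000000000000000000000000000000
Sum of its 61 digits: 89.

89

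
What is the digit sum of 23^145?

860

23^145 = 282186493234818581154142512979035159516921447709720108936071149480815335424979513318136832332969187708262504049073275450402213978406087355495426045106684346269876393343892972357615705324291746331543
Sum of its 198 digits: 860.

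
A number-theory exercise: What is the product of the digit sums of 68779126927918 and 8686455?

3444

S(68779126927918) = 6+8+7+7+9+1+2+6+9+2+7+9+1+8 = 82.
S(8686455) = 8+6+8+6+4+5+5 = 42.
82 · 42 = 3444.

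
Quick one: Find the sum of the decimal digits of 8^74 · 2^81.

422

8^74 · 2^81 = 16296287810675888690147565507275025288411747149327490005089123594835050398106693649467179008
Sum of its 92 digits: 422.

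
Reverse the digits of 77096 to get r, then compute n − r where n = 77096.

Reverse of 77096 is 69077.
77096 − 69077 = 8019

8019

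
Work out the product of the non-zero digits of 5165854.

5×1×6×5×8×5×4 = 24000

24000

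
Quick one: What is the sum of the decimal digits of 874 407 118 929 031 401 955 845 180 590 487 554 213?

167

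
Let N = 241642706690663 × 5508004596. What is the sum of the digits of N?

241642706690663 × 5508004596 = 1330969139042051754287148
Sum of its 25 digits: 102.

102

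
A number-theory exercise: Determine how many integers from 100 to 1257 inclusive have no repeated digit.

The integers in [100, 1257] that have no repeated digit: 102, 103, 104, 105, 106, 107, …, 1256, 1257.
730 qualify.

730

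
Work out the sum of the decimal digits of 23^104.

637

23^104 = 4165766717332139306998022986739468184033507551039428814620390957457014951099725024917677010084876007043500323032088714918238998592983029995841
Sum of its 142 digits: 637.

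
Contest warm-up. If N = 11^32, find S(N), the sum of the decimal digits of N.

11^32 = 2111377674535255285545615254209921
Sum of its 34 digits: 139.

139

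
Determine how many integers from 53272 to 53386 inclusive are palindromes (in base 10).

The integers in [53272, 53386] that are palindromes (in base 10): 53335.
1 qualifies.

1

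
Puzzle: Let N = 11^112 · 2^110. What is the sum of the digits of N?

11^112 · 2^110 = 561410150742142772018072399617996672664897569444900024921611718450134660678381865569418462534287118450162136269334773715126818336507191960874258530304
Sum of its 150 digits: 649.

649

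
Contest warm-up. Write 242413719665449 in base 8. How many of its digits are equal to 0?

242413719665449 in base 8 is 6707452751435451.
The digit 0 appears 1 time.

1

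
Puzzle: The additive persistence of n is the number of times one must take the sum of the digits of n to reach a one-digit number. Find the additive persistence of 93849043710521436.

3

93849043710521436 → 69 → 15 → 6 (3 steps)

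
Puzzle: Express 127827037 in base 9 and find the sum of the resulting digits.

45

127827037 in base 9 is 286467651.
Digit sum: 2+8+6+4+6+7+6+5+1 = 45.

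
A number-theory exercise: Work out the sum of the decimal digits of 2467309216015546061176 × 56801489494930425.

162

2467309216015546061176 × 56801489494930425 = 140146838514252062311872909728913679800
Sum of its 39 digits: 162.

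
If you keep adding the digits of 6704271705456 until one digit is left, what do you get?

9

6+7+0+4+2+7+1+7+0+5+4+5+6 = 54
5+4 = 9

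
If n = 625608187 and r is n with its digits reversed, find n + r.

1407414713

Reverse of 625608187 is 781806526.
625608187 + 781806526 = 1407414713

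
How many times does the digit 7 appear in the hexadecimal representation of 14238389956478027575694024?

2

14238389956478027575694024 in base 16 is BC718AA8A79A3EED192C8.
The digit 7 appears 2 times.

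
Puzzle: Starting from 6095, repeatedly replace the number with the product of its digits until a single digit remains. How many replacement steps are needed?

1

6095 → 0 (1 step)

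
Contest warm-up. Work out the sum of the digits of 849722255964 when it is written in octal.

43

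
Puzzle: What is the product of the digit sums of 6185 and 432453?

420

S(6185) = 6+1+8+5 = 20.
S(432453) = 4+3+2+4+5+3 = 21.
20 · 21 = 420.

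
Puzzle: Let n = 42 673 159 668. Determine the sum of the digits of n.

4+2+6+7+3+1+5+9+6+6+8 = 57

57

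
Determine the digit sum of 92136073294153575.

72

9+2+1+3+6+0+7+3+2+9+4+1+5+3+5+7+5 = 72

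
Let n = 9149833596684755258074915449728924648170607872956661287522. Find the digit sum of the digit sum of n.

18

First digit sum: 297.
2+9+7 = 18.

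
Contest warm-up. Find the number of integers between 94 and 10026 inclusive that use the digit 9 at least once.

3428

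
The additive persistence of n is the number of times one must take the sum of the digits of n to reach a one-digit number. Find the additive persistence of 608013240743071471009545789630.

608013240743071471009545789630 → 114 → 6 (2 steps)

2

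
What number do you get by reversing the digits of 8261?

1628

Reversing 8261 gives 1628.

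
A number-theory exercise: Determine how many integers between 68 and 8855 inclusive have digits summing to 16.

The integers in [68, 8855] that have digits summing to 16: 79, 88, 97, 169, 178, 187, …, 8710, 8800.
597 qualify.

597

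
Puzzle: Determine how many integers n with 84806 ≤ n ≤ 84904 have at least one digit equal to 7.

The integers in [84806, 84904] that have at least one digit equal to 7: 84807, 84817, 84827, 84837, 84847, 84857, …, 84887, 84897.
19 qualify.

19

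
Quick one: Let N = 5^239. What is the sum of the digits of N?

794

5^239 = 113195988485333904593863991136097397258531639976739227369782686124193766482410563934244143149511976243174405491210972870698534160915915691703048651106655597686767578125
Sum of its 168 digits: 794.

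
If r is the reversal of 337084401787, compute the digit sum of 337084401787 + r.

Reversal of 337084401787 is 787104480733; 337084401787 + 787104480733 = 1124188882520.
Digit sum of 1124188882520: 1+1+2+4+1+8+8+8+8+2+5+2+0 = 50.

50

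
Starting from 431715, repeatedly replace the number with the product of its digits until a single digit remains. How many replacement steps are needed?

2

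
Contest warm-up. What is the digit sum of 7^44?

175

7^44 = 15286700631942576193765185769276826401
Sum of its 38 digits: 175.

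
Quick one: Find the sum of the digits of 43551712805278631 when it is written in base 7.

65

43551712805278631 in base 7 is 35513330262125633642.
Digit sum: 3+5+5+1+3+3+3+0+2+6+2+1+2+5+6+3+3+6+4+2 = 65.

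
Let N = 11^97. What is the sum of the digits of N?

398

11^97 = 103535780163953945786013051631026572323548694215165037063459636004169686022181124545004627721606706571
Sum of its 102 digits: 398.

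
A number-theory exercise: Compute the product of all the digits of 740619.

0

7×4×0×6×1×9 = 0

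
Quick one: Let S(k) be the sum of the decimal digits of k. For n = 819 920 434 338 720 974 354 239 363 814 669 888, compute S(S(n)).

First digit sum: 179.
1+7+9 = 17.

17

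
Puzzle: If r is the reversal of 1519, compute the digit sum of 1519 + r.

Reversal of 1519 is 9151; 1519 + 9151 = 10670.
Digit sum of 10670: 1+0+6+7+0 = 14.

14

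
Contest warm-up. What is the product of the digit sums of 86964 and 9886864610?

1848

S(86964) = 8+6+9+6+4 = 33.
S(9886864610) = 9+8+8+6+8+6+4+6+1+0 = 56.
33 · 56 = 1848.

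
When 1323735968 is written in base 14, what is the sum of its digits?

1323735968 in base 14 is C7B3D0D2.
Digit sum: 12+7+11+3+13+0+13+2 = 61.

61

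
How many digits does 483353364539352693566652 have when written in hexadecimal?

20

483353364539352693566652 in base 16 is 665AA36DE4A8F8B76CBC, which has 20 digits.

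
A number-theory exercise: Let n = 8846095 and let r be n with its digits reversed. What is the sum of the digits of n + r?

Reversal of 8846095 is 5906488; 8846095 + 5906488 = 14752583.
Digit sum of 14752583: 1+4+7+5+2+5+8+3 = 35.

35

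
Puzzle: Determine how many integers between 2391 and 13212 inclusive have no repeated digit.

The integers in [2391, 13212] that have no repeated digit: 2391, 2394, 2395, 2396, 2397, 2398, …, 13208, 13209.
4590 qualify.

4590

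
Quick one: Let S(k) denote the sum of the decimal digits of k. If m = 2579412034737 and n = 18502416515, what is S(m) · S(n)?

S(2579412034737) = 2+5+7+9+4+1+2+0+3+4+7+3+7 = 54.
S(18502416515) = 1+8+5+0+2+4+1+6+5+1+5 = 38.
54 · 38 = 2052.

2052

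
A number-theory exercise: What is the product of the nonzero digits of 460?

24

4×6 = 24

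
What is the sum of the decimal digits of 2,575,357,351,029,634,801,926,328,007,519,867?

149

2+5+7+5+3+5+7+3+5+1+0+2+9+6+3+4+8+0+1+9+2+6+3+2+8+0+0+7+5+1+9+8+6+7 = 149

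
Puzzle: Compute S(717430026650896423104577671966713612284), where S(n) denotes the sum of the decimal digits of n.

166

7+1+7+4+3+0+0+2+6+6+5+0+8+9+6+4+2+3+1+0+4+5+7+7+6+7+1+9+6+6+7+1+3+6+1+2+2+8+4 = 166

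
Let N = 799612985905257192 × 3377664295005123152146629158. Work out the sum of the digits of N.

174

799612985905257192 × 3377664295005123152146629158 = 2700824232314622009195572709042862913836404336
Sum of its 46 digits: 174.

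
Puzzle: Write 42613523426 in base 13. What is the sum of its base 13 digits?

42613523426 in base 13 is 403167BA26.
Digit sum: 4+0+3+1+6+7+11+10+2+6 = 50.

50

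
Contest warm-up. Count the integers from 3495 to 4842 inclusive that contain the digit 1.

The integers in [3495, 4842] that contain the digit 1: 3501, 3510, 3511, 3512, 3513, 3514, …, 4831, 4841.
342 qualify.

342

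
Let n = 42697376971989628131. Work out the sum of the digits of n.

108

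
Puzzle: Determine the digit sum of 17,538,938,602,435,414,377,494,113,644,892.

1+7+5+3+8+9+3+8+6+0+2+4+3+5+4+1+4+3+7+7+4+9+4+1+1+3+6+4+4+8+9+2 = 145

145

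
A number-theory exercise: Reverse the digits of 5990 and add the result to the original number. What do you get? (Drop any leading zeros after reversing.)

6985

Reverse of 5990 is 995.
5990 + 995 = 6985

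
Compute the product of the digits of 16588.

1×6×5×8×8 = 1920

1920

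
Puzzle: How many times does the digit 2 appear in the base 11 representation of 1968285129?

2

1968285129 in base 11 is 920055828.
The digit 2 appears 2 times.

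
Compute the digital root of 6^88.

9

The digital root of n equals n mod 9 (or 9 when 9 | n), so we need 6^88 mod 9.
6^88 ≡ 0 (mod 9), so the digital root is 9.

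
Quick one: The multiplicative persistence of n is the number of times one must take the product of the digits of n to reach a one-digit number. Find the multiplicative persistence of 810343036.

1

810343036 → 0 (1 step)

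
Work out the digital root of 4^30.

The digital root of n equals n mod 9 (or 9 when 9 | n), so we need 4^30 mod 9.
4^30 ≡ 1 (mod 9), so the digital root is 1.

1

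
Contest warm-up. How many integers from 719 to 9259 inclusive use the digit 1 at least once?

The integers in [719, 9259] that use the digit 1 at least once: 719, 721, 731, 741, 751, 761, …, 9241, 9251.
3078 qualify.

3078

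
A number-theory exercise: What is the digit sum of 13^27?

118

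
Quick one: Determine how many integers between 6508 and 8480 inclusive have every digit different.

996

The integers in [6508, 8480] that have every digit different: 6508, 6509, 6510, 6512, 6513, 6514, …, 8476, 8479.
996 qualify.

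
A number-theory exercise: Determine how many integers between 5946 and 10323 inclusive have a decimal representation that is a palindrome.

45

The integers in [5946, 10323] that have a decimal representation that is a palindrome: 5995, 6006, 6116, 6226, 6336, 6446, …, 10201, 10301.
45 qualify.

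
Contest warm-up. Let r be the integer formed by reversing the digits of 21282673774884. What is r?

Reversing 21282673774884 gives 48847737628212.

48847737628212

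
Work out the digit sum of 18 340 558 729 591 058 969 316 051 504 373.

1+8+3+4+0+5+5+8+7+2+9+5+9+1+0+5+8+9+6+9+3+1+6+0+5+1+5+0+4+3+7+3 = 142

142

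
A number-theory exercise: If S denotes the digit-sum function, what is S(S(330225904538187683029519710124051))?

First digit sum: 124.
1+2+4 = 7.

7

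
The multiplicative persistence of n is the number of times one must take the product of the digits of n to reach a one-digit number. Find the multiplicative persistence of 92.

92 → 18 → 8 (2 steps)

2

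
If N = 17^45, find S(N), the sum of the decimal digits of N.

242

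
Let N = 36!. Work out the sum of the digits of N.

171

36! = 371993326789901217467999448150835200000000
Sum of its 42 digits: 171.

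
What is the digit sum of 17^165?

17^165 = 105699279614281532089919347134438162919804754601265633861065883592067697644698911870142710882208252761392391736035649951957207897816553893576655217048989349535882987020595947101305748987727765292411749457
Sum of its 204 digits: 989.

989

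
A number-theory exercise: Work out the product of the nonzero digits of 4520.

40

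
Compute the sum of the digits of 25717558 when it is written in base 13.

46

25717558 in base 13 is 54359B9.
Digit sum: 5+4+3+5+9+11+9 = 46.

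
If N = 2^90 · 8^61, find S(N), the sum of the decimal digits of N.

359

2^90 · 8^61 = 15177100720513508366558296147058741458143803430094840009779784451085189728165691392
Sum of its 83 digits: 359.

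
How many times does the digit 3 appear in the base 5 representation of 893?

2

893 in base 5 is 12033.
The digit 3 appears 2 times.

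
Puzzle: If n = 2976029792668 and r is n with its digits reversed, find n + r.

11639008999460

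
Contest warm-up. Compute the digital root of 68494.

6+8+4+9+4 = 31
3+1 = 4

4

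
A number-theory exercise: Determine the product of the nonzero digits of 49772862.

338688

4×9×7×7×2×8×6×2 = 338688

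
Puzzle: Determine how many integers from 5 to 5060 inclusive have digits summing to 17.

The integers in [5, 5060] that have digits summing to 17: 89, 98, 179, 188, 197, 269, …, 5048, 5057.
358 qualify.

358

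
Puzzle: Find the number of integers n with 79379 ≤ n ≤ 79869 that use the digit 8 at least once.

The integers in [79379, 79869] that use the digit 8 at least once: 79380, 79381, 79382, 79383, 79384, 79385, …, 79868, 79869.
157 qualify.

157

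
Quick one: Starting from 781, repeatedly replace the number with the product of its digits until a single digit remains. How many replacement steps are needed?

3

781 → 56 → 30 → 0 (3 steps)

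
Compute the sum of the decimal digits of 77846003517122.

53

7+7+8+4+6+0+0+3+5+1+7+1+2+2 = 53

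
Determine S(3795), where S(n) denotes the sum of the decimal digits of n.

24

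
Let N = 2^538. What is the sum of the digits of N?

2^538 = 899782758908639276562107701537196371773939423660383326620151114522367516134297574063808137220778171429984182126704179024641653211098859937801703036173032771026944
Sum of its 162 digits: 700.

700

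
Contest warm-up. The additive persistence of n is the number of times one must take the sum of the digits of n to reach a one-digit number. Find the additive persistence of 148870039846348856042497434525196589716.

148870039846348856042497434525196589716 → 193 → 13 → 4 (3 steps)

3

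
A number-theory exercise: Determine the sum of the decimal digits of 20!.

54

20! = 2432902008176640000
Sum of its 19 digits: 54.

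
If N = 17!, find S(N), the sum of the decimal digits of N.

17! = 355687428096000
Sum of its 15 digits: 63.

63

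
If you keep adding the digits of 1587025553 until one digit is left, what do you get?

5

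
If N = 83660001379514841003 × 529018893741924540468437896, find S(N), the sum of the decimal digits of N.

213

83660001379514841003 × 529018893741924540468437896 = 44257721380238822143563498538900943240219849688
Sum of its 47 digits: 213.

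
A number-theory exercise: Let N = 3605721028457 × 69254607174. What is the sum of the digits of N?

3605721028457 × 69254607174 = 249712793404820810350518
Sum of its 24 digits: 93.

93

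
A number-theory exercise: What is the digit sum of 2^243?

323

2^243 = 14134776518227074636666380005943348126619871175004951664972849610340958208
Sum of its 74 digits: 323.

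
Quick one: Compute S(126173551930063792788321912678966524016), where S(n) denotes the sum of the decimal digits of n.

1+2+6+1+7+3+5+5+1+9+3+0+0+6+3+7+9+2+7+8+8+3+2+1+9+1+2+6+7+8+9+6+6+5+2+4+0+1+6 = 171

171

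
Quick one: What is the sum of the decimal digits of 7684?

25

7+6+8+4 = 25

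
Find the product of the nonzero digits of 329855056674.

54432000

3×2×9×8×5×5×5×6×6×7×4 = 54432000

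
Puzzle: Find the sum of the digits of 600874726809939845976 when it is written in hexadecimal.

600874726809939845976 in base 16 is 2092CFDC768059A358.
Digit sum: 2+0+9+2+12+15+13+12+7+6+8+0+5+9+10+3+5+8 = 126.

126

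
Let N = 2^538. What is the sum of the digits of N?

700

2^538 = 899782758908639276562107701537196371773939423660383326620151114522367516134297574063808137220778171429984182126704179024641653211098859937801703036173032771026944
Sum of its 162 digits: 700.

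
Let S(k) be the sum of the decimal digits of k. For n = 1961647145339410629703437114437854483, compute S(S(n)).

13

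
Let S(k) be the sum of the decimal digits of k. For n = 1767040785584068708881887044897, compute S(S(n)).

First digit sum: 163.
1+6+3 = 10.

10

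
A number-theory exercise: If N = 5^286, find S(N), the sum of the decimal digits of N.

895

5^286 = 80430587335437951845921127710495140134505930956790981674787620735993532493360592592242243732067646706109375636523120697559743178513198594503598322878201257201714879929710377837182022631168365478515625
Sum of its 200 digits: 895.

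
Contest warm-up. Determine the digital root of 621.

6+2+1 = 9

9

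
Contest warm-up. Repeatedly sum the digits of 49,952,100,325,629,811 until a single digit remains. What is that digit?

4+9+9+5+2+1+0+0+3+2+5+6+2+9+8+1+1 = 67
6+7 = 13
1+3 = 4
(Equivalently, 49,952,100,325,629,811 mod 9 = 4.)

4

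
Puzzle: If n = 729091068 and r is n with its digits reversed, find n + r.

Reverse of 729091068 is 860190927.
729091068 + 860190927 = 1589281995

1589281995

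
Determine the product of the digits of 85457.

5600

8×5×4×5×7 = 5600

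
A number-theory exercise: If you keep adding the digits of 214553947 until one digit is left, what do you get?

2+1+4+5+5+3+9+4+7 = 40
4+0 = 4
(Equivalently, 214553947 mod 9 = 4.)

4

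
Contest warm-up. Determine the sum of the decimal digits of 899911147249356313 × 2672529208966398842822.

188

899911147249356313 × 2672529208966398842822 = 2405038826498366697036086493167560435286
Sum of its 40 digits: 188.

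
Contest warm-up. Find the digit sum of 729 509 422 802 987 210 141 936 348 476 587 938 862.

189

7+2+9+5+0+9+4+2+2+8+0+2+9+8+7+2+1+0+1+4+1+9+3+6+3+4+8+4+7+6+5+8+7+9+3+8+8+6+2 = 189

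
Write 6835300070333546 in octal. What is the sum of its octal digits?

42

6835300070333546 in base 8 is 302212552050016152.
Digit sum: 3+0+2+2+1+2+5+5+2+0+5+0+0+1+6+1+5+2 = 42.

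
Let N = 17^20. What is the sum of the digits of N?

82

17^20 = 4064231406647572522401601
Sum of its 25 digits: 82.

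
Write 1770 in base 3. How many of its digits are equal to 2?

3

1770 in base 3 is 2102120.
The digit 2 appears 3 times.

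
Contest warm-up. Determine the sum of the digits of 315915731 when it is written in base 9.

35

315915731 in base 9 is 730404818.
Digit sum: 7+3+0+4+0+4+8+1+8 = 35.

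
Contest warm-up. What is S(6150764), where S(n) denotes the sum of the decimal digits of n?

6+1+5+0+7+6+4 = 29

29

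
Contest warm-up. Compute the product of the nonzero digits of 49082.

4×9×8×2 = 576

576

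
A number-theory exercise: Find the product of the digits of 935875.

37800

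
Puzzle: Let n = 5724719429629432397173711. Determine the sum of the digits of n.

115

5+7+2+4+7+1+9+4+2+9+6+2+9+4+3+2+3+9+7+1+7+3+7+1+1 = 115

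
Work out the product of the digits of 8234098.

8×2×3×4×0×9×8 = 0

0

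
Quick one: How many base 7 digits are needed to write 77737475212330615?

77737475212330615 in base 7 is 65511122146245542263, which has 20 digits.

20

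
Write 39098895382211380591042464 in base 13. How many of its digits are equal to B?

3

39098895382211380591042464 in base 13 is C233B72499C224B4A9638CB.
The digit B appears 3 times.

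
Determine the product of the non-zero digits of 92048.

576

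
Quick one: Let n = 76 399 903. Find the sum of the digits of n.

7+6+3+9+9+9+0+3 = 46

46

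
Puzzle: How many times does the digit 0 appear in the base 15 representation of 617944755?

617944755 in base 15 is 393B4B20.
The digit 0 appears 1 time.

1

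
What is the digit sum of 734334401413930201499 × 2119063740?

111

734334401413930201499 × 2119063740 = 1556101403070864220887424546260
Sum of its 31 digits: 111.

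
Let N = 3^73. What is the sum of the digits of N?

153

3^73 = 67585198634817523235520443624317923
Sum of its 35 digits: 153.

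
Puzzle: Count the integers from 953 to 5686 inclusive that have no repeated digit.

2372

The integers in [953, 5686] that have no repeated digit: 953, 954, 956, 957, 958, 960, …, 5683, 5684.
2372 qualify.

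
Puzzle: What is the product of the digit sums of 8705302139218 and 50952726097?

2548

S(8705302139218) = 8+7+0+5+3+0+2+1+3+9+2+1+8 = 49.
S(50952726097) = 5+0+9+5+2+7+2+6+0+9+7 = 52.
49 · 52 = 2548.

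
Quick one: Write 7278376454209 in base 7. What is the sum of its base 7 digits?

7278376454209 in base 7 is 1350562645041160.
Digit sum: 1+3+5+0+5+6+2+6+4+5+0+4+1+1+6+0 = 49.

49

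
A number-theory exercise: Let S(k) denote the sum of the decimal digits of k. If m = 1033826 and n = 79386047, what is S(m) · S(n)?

1012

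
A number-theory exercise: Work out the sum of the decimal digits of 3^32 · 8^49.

3^32 · 8^49 = 330589848634544013665177534638454639078358771954032572366848
Sum of its 60 digits: 288.

288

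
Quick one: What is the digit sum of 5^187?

5^187 = 50978941156238472864924172728566777778915345766163801154364347308357212848417861150178875991045845950111470301635563373565673828125
Sum of its 131 digits: 599.

599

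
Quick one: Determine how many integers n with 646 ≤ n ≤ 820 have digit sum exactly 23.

The integers in [646, 820] that have digit sum exactly 23: 689, 698, 779, 788, 797.
5 qualify.

5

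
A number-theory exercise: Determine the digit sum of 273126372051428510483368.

91

2+7+3+1+2+6+3+7+2+0+5+1+4+2+8+5+1+0+4+8+3+3+6+8 = 91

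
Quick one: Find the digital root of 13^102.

The digital root of n equals n mod 9 (or 9 when 9 | n), so we need 13^102 mod 9.
13^102 ≡ 1 (mod 9), so the digital root is 1.

1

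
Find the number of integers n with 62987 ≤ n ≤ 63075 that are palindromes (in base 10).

The integers in [62987, 63075] that are palindromes (in base 10): 63036.
1 qualifies.

1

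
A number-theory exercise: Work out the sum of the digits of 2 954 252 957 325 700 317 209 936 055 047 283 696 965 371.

2+9+5+4+2+5+2+9+5+7+3+2+5+7+0+0+3+1+7+2+0+9+9+3+6+0+5+5+0+4+7+2+8+3+6+9+6+9+6+5+3+7+1 = 193

193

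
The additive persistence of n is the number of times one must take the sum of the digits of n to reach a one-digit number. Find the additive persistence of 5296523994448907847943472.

2

5296523994448907847943472 → 134 → 8 (2 steps)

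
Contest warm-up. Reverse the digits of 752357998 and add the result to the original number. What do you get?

Reverse of 752357998 is 899753257.
752357998 + 899753257 = 1652111255

1652111255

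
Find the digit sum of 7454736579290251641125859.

117

7+4+5+4+7+3+6+5+7+9+2+9+0+2+5+1+6+4+1+1+2+5+8+5+9 = 117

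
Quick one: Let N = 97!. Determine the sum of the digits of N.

97! = 96192759682482119853328425949563698712343813919172976158104477319333745612481875498805879175589072651261284189679678167647067832320000000000000000000000
Sum of its 152 digits: 648.

648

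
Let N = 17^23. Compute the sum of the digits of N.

143

17^23 = 19967568900859523802559065713
Sum of its 29 digits: 143.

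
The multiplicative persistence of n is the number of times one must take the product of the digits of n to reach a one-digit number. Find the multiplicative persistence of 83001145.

83001145 → 0 (1 step)

1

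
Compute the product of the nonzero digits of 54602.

240

5×4×6×2 = 240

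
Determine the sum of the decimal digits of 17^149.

881

17^149 = 2172147363022907779474361776621342000439540589227522205979462168592277305191526692240496299246942325487942271318295742127616888519854864549173627596983744917674660981896773071592962897
Sum of its 184 digits: 881.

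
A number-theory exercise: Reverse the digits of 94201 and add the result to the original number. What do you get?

104450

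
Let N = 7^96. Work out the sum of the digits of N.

7^96 = 1347137238494276547832006567721872890819326613454654477690085519113574118965817601
Sum of its 82 digits: 370.

370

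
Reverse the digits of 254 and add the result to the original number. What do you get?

706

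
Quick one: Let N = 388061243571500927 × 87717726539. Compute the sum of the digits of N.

109

388061243571500927 × 87717726539 = 34039850043989190008371001653
Sum of its 29 digits: 109.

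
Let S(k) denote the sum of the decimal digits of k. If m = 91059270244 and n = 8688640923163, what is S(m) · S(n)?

2752

S(91059270244) = 9+1+0+5+9+2+7+0+2+4+4 = 43.
S(8688640923163) = 8+6+8+8+6+4+0+9+2+3+1+6+3 = 64.
43 · 64 = 2752.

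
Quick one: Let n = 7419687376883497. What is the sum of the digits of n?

7+4+1+9+6+8+7+3+7+6+8+8+3+4+9+7 = 97

97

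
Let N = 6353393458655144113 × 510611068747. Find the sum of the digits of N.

106

6353393458655144113 × 510611068747 = 3244113024094101892848235336411
Sum of its 31 digits: 106.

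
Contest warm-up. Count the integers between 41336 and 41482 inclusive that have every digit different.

The integers in [41336, 41482] that have every digit different: 41350, 41352, 41356, 41357, 41358, 41359, …, 41397, 41398.
30 qualify.

30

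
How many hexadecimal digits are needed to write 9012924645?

9012924645 in base 16 is 2193650E5, which has 9 digits.

9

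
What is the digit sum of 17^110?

17^110 = 2235534371737781676471481106869168774683632990207206165205681049579049219810734727896505785102349994765800270836204275585382317719892449
Sum of its 136 digits: 631.

631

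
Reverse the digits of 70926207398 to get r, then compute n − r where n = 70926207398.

Reverse of 70926207398 is 89370262907.
70926207398 − 89370262907 = -18444055509

-18444055509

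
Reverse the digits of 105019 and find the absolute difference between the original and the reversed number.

Reverse of 105019 is 910501.
|105019 − 910501| = 805482

805482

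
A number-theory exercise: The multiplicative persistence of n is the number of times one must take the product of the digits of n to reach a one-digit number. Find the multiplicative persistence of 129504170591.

1

129504170591 → 0 (1 step)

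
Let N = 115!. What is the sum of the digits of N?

115! = 292509369349301569068815180481773552003419272043053514672100535242441942363589054622883930786268803187059211939585703515345785120071002251720730101703194015956992000000000000000000000000000
Sum of its 189 digits: 648.

648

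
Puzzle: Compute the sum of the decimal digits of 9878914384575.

78

9+8+7+8+9+1+4+3+8+4+5+7+5 = 78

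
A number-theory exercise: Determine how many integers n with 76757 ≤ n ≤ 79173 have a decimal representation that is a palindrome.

The integers in [76757, 79173] that have a decimal representation that is a palindrome: 76767, 76867, 76967, 77077, 77177, 77277, …, 78987, 79097.
24 qualify.

24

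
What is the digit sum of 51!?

198

51! = 1551118753287382280224243016469303211063259720016986112000000000000
Sum of its 67 digits: 198.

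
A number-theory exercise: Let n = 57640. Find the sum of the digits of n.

5+7+6+4+0 = 22

22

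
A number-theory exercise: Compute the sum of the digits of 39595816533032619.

3+9+5+9+5+8+1+6+5+3+3+0+3+2+6+1+9 = 78

78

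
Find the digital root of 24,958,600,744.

2+4+9+5+8+6+0+0+7+4+4 = 49
4+9 = 13
1+3 = 4

4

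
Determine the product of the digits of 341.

12

3×4×1 = 12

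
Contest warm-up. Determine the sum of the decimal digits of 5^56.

5^56 = 1387778780781445675529539585113525390625
Sum of its 40 digits: 196.

196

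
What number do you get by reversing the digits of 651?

Reversing 651 gives 156.

156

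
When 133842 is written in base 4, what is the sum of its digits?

12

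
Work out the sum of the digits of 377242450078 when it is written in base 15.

88

377242450078 in base 15 is 9C2DA2AB6D.
Digit sum: 9+12+2+13+10+2+10+11+6+13 = 88.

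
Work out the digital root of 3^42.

9

The digital root of n equals n mod 9 (or 9 when 9 | n), so we need 3^42 mod 9.
3^42 ≡ 0 (mod 9), so the digital root is 9.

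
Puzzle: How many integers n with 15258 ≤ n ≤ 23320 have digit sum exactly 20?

543

The integers in [15258, 23320] that have digit sum exactly 20: 15266, 15275, 15284, 15293, 15329, 15338, …, 23285, 23294.
543 qualify.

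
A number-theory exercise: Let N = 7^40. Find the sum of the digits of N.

7^40 = 6366805760909027985741435139224001
Sum of its 34 digits: 142.

142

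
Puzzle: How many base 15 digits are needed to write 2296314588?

2296314588 in base 15 is D68E4793, which has 8 digits.

8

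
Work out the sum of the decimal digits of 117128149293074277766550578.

124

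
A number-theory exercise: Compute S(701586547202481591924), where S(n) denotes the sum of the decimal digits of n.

7+0+1+5+8+6+5+4+7+2+0+2+4+8+1+5+9+1+9+2+4 = 90

90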